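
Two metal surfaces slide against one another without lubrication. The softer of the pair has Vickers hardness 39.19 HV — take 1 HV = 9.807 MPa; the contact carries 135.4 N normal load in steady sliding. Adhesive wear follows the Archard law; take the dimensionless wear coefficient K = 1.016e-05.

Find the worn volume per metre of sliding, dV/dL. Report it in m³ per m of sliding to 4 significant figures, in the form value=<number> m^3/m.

Every step maintains full precision. Intermediates are displayed rounded, and rounded once at the end: 4 significant digits.
Convert: Hardness H = 39.19 HV × 9.807 MPa/HV = 384.3 MPa = 3.843e+08 Pa.
Collected in SI base units: W = 135.4 N, H = 3.843e+08 Pa, K = 1.016e-05.
Wear rate dV/dL = K·W/H — distance-free: 1.016e-05 · 135.4 / 3.843e+08 = 3.579e-12 m³/m.

value=3.579e-12 m^3/m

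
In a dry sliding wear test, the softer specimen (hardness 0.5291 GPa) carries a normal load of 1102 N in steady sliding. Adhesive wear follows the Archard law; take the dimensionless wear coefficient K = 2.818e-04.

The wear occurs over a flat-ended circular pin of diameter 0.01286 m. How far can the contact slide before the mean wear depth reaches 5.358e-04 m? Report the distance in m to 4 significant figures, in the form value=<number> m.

value=118.6 m

Intermediates are displayed rounded; all arithmetic carries full precision, and one final rounding, at four significant digits.
Convert: Hardness H = 0.5291 GPa = 5.291e+08 Pa.
Convert: Contact area A = π·d²/4 = π·(0.01286 m)²/4 = 1.299e-04 m².
As SI base values: W = 1102 N, H = 5.291e+08 Pa, K = 2.818e-04.
Allowed volume V_lim = h_lim·A = 5.358e-04 · 1.299e-04 = 6.959e-08 m³.
So the life L = V_lim·H/(K·W) = 6.959e-08 · 5.291e+08 / (2.818e-04 · 1102) = 118.6 m.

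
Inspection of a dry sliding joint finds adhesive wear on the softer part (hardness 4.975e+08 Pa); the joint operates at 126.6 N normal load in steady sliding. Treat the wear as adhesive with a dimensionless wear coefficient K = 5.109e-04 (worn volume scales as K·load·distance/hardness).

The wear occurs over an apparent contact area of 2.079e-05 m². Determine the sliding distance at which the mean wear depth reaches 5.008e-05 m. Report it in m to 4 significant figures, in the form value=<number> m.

Intermediate values are printed rounded — each operation keeps exact precision; one last rounding, at four significant figures.
Working in SI base units: W = 126.6 N, H = 4.975e+08 Pa, K = 5.109e-04.
Limit volume V_lim = h_lim·A = 5.008e-05 · 2.079e-05 = 1.041e-09 m³.
Thus life L = V_lim·H/(K·W) = 1.041e-09 · 4.975e+08 / (5.109e-04 · 126.6) = 8.008 m.

value=8.008 m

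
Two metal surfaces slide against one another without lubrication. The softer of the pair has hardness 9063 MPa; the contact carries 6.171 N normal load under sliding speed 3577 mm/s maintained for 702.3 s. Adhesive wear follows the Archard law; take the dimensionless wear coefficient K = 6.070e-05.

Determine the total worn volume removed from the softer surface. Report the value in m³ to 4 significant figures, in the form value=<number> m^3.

value=1.038e-10 m^3

All working math carries full float precision, and intermediates are displayed rounded; rounded once at the end to 4 significant digits.
Convert: Sliding speed v = 3577 mm/s = 3.577 m/s. Path length L = v·t = 3.577 m/s × 702.3 s = 2512 m.
Convert: Hardness H = 9063 MPa = 9.063e+09 Pa.
SI base units throughout: W = 6.171 N, H = 9.063e+09 Pa, K = 6.070e-05.
Wear volume V = K·W·L/H = 6.070e-05 · 6.171 · 2512 / 9.063e+09 = 1.038e-10 m³.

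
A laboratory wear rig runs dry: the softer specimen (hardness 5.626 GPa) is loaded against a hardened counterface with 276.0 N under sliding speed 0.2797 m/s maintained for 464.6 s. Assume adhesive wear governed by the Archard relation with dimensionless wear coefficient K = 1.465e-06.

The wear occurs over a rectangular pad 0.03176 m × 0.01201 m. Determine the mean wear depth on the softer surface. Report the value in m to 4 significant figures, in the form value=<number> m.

value=2.448e-08 m

Intermediates are shown rounded, and all working math runs at full float precision; rounded once at the end to four significant figures.
Total distance L = v·t = 0.2797 m/s × 464.6 s = 129.9 m.
Hardness H = 5.626 GPa = 5.626e+09 Pa.
Contact area A = 0.03176 m × 0.01201 m = 3.814e-04 m².
SI base units throughout: W = 276.0 N, H = 5.626e+09 Pa, K = 1.465e-06.
Archard volume V = K·W·L/H = 1.465e-06 · 276.0 · 129.9 / 5.626e+09 = 9.339e-12 m³.
Mean depth h = V/A = 9.339e-12 / 3.814e-04 = 2.448e-08 m.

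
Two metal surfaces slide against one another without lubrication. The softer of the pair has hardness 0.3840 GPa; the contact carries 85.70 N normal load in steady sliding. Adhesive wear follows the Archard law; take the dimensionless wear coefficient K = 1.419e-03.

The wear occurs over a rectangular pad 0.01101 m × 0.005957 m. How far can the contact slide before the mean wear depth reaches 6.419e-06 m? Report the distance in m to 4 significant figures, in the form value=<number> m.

Each operation keeps full precision, and intermediates are printed rounded, and a lone final rounding, at four significant figures.
Hardness H = 0.3840 GPa = 3.840e+08 Pa.
Contact area A = 0.01101 m × 0.005957 m = 6.559e-05 m².
SI base units throughout: W = 85.70 N, H = 3.840e+08 Pa, K = 1.419e-03.
Volume at the limit: V_lim = h_lim·A = 6.419e-06 · 6.559e-05 = 4.210e-10 m³.
Life L = V_lim·H/(K·W) = 4.210e-10 · 3.840e+08 / (1.419e-03 · 85.70) = 1.329 m.

value=1.329 m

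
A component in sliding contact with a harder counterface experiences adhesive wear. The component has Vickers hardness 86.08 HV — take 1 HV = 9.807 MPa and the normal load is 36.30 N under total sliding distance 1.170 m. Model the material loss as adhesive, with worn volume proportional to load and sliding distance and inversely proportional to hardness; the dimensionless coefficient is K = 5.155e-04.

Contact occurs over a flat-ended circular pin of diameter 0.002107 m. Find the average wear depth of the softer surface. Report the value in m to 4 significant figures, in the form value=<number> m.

value=7.438e-06 m

Each operation maintains exact precision. The intermediates are printed rounded, and rounded just once, at 4 significant figures.
Hardness H = 86.08 HV × 9.807 MPa/HV = 844.2 MPa = 8.442e+08 Pa.
Contact area A = π·d²/4 = π·(0.002107 m)²/4 = 3.487e-06 m².
Collected in SI base units: W = 36.30 N, H = 8.442e+08 Pa, K = 5.155e-04.
Apply Archard: V = K·W·L/H = 5.155e-04 · 36.30 · 1.170 / 8.442e+08 = 2.593e-11 m³.
Depth h = V/A = 2.593e-11 / 3.487e-06 = 7.438e-06 m.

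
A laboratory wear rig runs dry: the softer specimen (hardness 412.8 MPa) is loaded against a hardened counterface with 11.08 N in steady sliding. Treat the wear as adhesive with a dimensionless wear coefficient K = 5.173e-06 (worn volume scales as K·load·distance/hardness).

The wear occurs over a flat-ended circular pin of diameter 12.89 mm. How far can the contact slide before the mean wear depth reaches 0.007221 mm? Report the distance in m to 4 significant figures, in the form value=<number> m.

The algebra keeps exact precision, and intermediate values are shown rounded; rounded just once: 4 significant digits.
Convert: Hardness H = 412.8 MPa = 4.128e+08 Pa.
Convert: Pin diameter d = 12.89 mm = 0.01289 m. Contact area A = π·d²/4 = π·(0.01289 m)²/4 = 1.305e-04 m².
Convert: Depth limit h_lim = 0.007221 mm = 7.221e-06 m.
In SI base units, W = 11.08 N, H = 4.128e+08 Pa, K = 5.173e-06.
Allowed volume V_lim = h_lim·A = 7.221e-06 · 1.305e-04 = 9.423e-10 m³.
Sliding life L = V_lim·H/(K·W) = 9.423e-10 · 4.128e+08 / (5.173e-06 · 11.08) = 6787 m.

value=6787 m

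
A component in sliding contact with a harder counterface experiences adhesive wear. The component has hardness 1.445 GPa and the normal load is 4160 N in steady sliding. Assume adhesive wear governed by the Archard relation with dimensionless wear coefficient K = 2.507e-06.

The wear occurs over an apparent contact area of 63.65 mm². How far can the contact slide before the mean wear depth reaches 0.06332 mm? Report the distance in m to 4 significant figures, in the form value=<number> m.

value=558.4 m

Each operation maintains full precision, and intermediates are shown rounded. Rounded just once: 4 significant digits.
Hardness H = 1.445 GPa = 1.445e+09 Pa.
Contact area A = 63.65 mm² = 6.365e-05 m².
Depth limit h_lim = 0.06332 mm = 6.332e-05 m.
In SI base units: W = 4160 N, H = 1.445e+09 Pa, K = 2.507e-06.
Limit volume V_lim = h_lim·A = 6.332e-05 · 6.365e-05 = 4.030e-09 m³.
Thus life L = V_lim·H/(K·W) = 4.030e-09 · 1.445e+09 / (2.507e-06 · 4160) = 558.4 m.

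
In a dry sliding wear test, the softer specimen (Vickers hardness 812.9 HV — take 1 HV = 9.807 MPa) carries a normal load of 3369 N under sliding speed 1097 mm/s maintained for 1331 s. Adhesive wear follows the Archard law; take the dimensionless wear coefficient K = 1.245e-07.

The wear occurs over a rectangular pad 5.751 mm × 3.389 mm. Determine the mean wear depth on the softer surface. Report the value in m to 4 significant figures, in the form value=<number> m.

value=3.942e-06 m

Shown intermediates are rounded. All arithmetic maintains exact precision; a lone final rounding: 4 significant digits.
Sliding speed v = 1097 mm/s = 1.097 m/s. Distance L = v·t = 1.097 m/s × 1331 s = 1460 m.
Hardness H = 812.9 HV × 9.807 MPa/HV = 7972 MPa = 7.972e+09 Pa.
Pad sides 5.751 mm × 3.389 mm = 0.005751 m × 0.003389 m. Contact area A = 0.005751 m × 0.003389 m = 1.949e-05 m².
Restated in SI base units: W = 3369 N, H = 7.972e+09 Pa, K = 1.245e-07.
Archard volume V = K·W·L/H = 1.245e-07 · 3369 · 1460 / 7.972e+09 = 7.682e-11 m³.
Depth h = V/A = 7.682e-11 / 1.949e-05 = 3.942e-06 m.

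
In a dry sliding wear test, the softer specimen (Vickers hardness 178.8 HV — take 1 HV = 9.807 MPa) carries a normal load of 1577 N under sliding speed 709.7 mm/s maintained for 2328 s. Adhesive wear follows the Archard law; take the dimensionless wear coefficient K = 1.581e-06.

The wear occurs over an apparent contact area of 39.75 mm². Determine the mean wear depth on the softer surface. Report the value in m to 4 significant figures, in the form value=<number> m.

value=5.910e-05 m

Each operation runs at full float precision; the intermediates are printed rounded. Rounded once at the end, at four significant figures.
Sliding speed v = 709.7 mm/s = 0.7097 m/s. Total distance L = v·t = 0.7097 m/s × 2328 s = 1652 m.
Hardness H = 178.8 HV × 9.807 MPa/HV = 1753 MPa = 1.753e+09 Pa.
Contact area A = 39.75 mm² = 3.975e-05 m².
SI base units throughout: W = 1577 N, H = 1.753e+09 Pa, K = 1.581e-06.
Volume removed: V = K·W·L/H = 1.581e-06 · 1577 · 1652 / 1.753e+09 = 2.349e-09 m³.
Depth h = V/A = 2.349e-09 / 3.975e-05 = 5.910e-05 m.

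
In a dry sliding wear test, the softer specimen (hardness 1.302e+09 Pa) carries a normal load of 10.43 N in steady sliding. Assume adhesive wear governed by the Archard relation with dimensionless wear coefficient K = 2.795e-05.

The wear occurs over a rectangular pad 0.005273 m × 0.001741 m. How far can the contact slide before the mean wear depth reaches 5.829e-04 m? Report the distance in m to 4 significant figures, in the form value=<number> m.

value=2.390e+04 m

The computation maintains exact precision. Shown intermediates are rounded. Rounded once at the end, at 4 significant digits.
Convert: Contact area A = 0.005273 m × 0.001741 m = 9.180e-06 m².
Expressed in SI base units: W = 10.43 N, H = 1.302e+09 Pa, K = 2.795e-05.
Wearable volume V_lim = h_lim·A = 5.829e-04 · 9.180e-06 = 5.351e-09 m³.
So the life L = V_lim·H/(K·W) = 5.351e-09 · 1.302e+09 / (2.795e-05 · 10.43) = 2.390e+04 m.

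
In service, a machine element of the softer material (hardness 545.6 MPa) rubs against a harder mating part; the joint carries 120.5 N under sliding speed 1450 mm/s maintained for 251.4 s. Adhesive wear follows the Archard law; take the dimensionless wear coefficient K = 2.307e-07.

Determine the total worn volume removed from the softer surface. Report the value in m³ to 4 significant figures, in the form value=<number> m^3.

value=1.857e-11 m^3

Every step keeps full float precision — displayed values are rounded — one final rounding, at 4 significant digits.
Convert: Sliding speed v = 1450 mm/s = 1.450 m/s. Distance covered L = v·t = 1.450 m/s × 251.4 s = 364.5 m.
Convert: Hardness H = 545.6 MPa = 5.456e+08 Pa.
Collected in SI base units: W = 120.5 N, H = 5.456e+08 Pa, K = 2.307e-07.
The Archard volume V = K·W·L/H = 2.307e-07 · 120.5 · 364.5 / 5.456e+08 = 1.857e-11 m³.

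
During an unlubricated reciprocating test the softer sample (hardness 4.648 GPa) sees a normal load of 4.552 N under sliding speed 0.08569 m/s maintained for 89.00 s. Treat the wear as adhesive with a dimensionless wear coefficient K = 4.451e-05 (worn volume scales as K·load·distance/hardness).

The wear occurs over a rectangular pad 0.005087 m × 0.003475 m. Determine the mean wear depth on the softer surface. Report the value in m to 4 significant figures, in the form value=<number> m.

value=1.881e-08 m

The computation keeps full float precision — the intermediates appear rounded — one final rounding to 4 significant digits.
Distance covered L = v·t = 0.08569 m/s × 89.00 s = 7.626 m.
Hardness H = 4.648 GPa = 4.648e+09 Pa.
Contact area A = 0.005087 m × 0.003475 m = 1.768e-05 m².
Restated in SI base units: W = 4.552 N, H = 4.648e+09 Pa, K = 4.451e-05.
Archard volume V = K·W·L/H = 4.451e-05 · 4.552 · 7.626 / 4.648e+09 = 3.324e-13 m³.
Depth of wear h = V/A = 3.324e-13 / 1.768e-05 = 1.881e-08 m.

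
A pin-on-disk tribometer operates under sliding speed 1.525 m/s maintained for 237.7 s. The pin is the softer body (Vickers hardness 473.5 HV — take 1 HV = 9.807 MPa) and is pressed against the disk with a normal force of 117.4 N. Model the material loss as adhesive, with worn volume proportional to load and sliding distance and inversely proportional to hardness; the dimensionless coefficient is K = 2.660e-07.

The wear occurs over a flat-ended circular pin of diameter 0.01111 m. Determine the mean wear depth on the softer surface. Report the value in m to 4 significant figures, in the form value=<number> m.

value=2.515e-08 m

Each operation keeps full precision. Intermediates are printed rounded — rounded once at the end to four significant figures.
Convert: Path length L = v·t = 1.525 m/s × 237.7 s = 362.5 m.
Convert: Hardness H = 473.5 HV × 9.807 MPa/HV = 4644 MPa = 4.644e+09 Pa.
Convert: Contact area A = π·d²/4 = π·(0.01111 m)²/4 = 9.694e-05 m².
In SI base units, W = 117.4 N, H = 4.644e+09 Pa, K = 2.660e-07.
By Archard's law, V = K·W·L/H = 2.660e-07 · 117.4 · 362.5 / 4.644e+09 = 2.438e-12 m³.
Mean wear depth h = V/A = 2.438e-12 / 9.694e-05 = 2.515e-08 m.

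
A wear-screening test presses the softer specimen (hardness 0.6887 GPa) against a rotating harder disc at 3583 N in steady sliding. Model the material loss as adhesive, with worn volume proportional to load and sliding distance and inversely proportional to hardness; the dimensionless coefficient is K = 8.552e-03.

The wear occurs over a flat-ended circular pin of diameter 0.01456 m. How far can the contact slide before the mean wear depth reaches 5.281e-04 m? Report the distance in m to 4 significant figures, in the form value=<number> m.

value=1.976 m

The intermediates are shown rounded — all working math runs at full precision — one last rounding, at 4 significant digits.
Convert: Hardness H = 0.6887 GPa = 6.887e+08 Pa.
Convert: Contact area A = π·d²/4 = π·(0.01456 m)²/4 = 1.665e-04 m².
In SI base units, W = 3583 N, H = 6.887e+08 Pa, K = 8.552e-03.
Allowed volume V_lim = h_lim·A = 5.281e-04 · 1.665e-04 = 8.793e-08 m³.
Inverting, life L = V_lim·H/(K·W) = 8.793e-08 · 6.887e+08 / (8.552e-03 · 3583) = 1.976 m.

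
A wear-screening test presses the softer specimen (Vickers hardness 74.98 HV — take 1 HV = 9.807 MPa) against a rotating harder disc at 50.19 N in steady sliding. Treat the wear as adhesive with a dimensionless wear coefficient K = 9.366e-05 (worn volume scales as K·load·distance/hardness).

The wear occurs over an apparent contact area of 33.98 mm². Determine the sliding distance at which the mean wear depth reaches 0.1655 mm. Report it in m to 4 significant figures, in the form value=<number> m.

value=879.7 m

The intermediates are printed rounded. The computation carries full float precision — one final rounding to 4 significant digits.
Hardness H = 74.98 HV × 9.807 MPa/HV = 735.3 MPa = 7.353e+08 Pa.
Contact area A = 33.98 mm² = 3.398e-05 m².
Depth limit h_lim = 0.1655 mm = 1.655e-04 m.
SI base units throughout: W = 50.19 N, H = 7.353e+08 Pa, K = 9.366e-05.
Volume at the limit: V_lim = h_lim·A = 1.655e-04 · 3.398e-05 = 5.624e-09 m³.
So the life L = V_lim·H/(K·W) = 5.624e-09 · 7.353e+08 / (9.366e-05 · 50.19) = 879.7 m.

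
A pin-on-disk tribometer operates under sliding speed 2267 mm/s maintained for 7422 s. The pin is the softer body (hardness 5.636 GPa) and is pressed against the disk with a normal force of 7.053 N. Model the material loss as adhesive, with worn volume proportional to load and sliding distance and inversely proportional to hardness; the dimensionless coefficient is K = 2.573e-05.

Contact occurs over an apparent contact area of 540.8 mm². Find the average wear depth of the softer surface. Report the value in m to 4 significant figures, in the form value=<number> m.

The algebra maintains full float precision, and intermediates are shown rounded. Rounded once at the end: four significant digits.
Convert: Sliding speed v = 2267 mm/s = 2.267 m/s. Distance covered L = v·t = 2.267 m/s × 7422 s = 1.683e+04 m.
Convert: Hardness H = 5.636 GPa = 5.636e+09 Pa.
Convert: Contact area A = 540.8 mm² = 5.408e-04 m².
Collected in SI base units: W = 7.053 N, H = 5.636e+09 Pa, K = 2.573e-05.
Wear volume V = K·W·L/H = 2.573e-05 · 7.053 · 1.683e+04 / 5.636e+09 = 5.418e-10 m³.
Wear depth h = V/A = 5.418e-10 / 5.408e-04 = 1.002e-06 m.

value=1.002e-06 m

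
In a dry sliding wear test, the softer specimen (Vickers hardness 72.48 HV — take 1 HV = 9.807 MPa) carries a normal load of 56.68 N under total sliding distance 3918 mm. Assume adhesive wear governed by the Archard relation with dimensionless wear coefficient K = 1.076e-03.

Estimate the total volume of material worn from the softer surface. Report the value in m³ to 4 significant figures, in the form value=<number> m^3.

The computation keeps full precision; intermediate values appear rounded — one last rounding, at 4 significant digits.
Convert: Path length L = 3918 mm = 3.918 m.
Convert: Hardness H = 72.48 HV × 9.807 MPa/HV = 710.8 MPa = 7.108e+08 Pa.
Working in SI base units: W = 56.68 N, H = 7.108e+08 Pa, K = 1.076e-03.
Wear volume V = K·W·L/H = 1.076e-03 · 56.68 · 3.918 / 7.108e+08 = 3.362e-10 m³.

value=3.362e-10 m^3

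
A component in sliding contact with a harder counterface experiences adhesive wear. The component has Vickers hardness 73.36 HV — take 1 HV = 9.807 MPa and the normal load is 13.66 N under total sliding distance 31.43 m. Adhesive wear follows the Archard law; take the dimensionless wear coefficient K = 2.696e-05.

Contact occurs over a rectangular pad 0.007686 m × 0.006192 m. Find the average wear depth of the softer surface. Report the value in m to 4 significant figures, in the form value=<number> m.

Shown intermediates are rounded. Every step runs at exact precision — one final rounding to four significant digits.
Convert: Hardness H = 73.36 HV × 9.807 MPa/HV = 719.4 MPa = 7.194e+08 Pa.
Convert: Contact area A = 0.007686 m × 0.006192 m = 4.759e-05 m².
Restated in SI base units: W = 13.66 N, H = 7.194e+08 Pa, K = 2.696e-05.
Volume removed: V = K·W·L/H = 2.696e-05 · 13.66 · 31.43 / 7.194e+08 = 1.609e-11 m³.
Depth of wear h = V/A = 1.609e-11 / 4.759e-05 = 3.381e-07 m.

value=3.381e-07 m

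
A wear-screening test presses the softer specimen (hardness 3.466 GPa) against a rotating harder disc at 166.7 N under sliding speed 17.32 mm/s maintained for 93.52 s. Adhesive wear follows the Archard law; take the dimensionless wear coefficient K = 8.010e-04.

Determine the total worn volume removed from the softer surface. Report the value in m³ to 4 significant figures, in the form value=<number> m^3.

value=6.240e-11 m^3

The intermediates are displayed rounded; all working math holds full precision — one final rounding: four significant figures.
Sliding speed v = 17.32 mm/s = 0.01732 m/s. Total distance L = v·t = 0.01732 m/s × 93.52 s = 1.620 m.
Hardness H = 3.466 GPa = 3.466e+09 Pa.
Working in SI base units: W = 166.7 N, H = 3.466e+09 Pa, K = 8.010e-04.
Archard volume V = K·W·L/H = 8.010e-04 · 166.7 · 1.620 / 3.466e+09 = 6.240e-11 m³.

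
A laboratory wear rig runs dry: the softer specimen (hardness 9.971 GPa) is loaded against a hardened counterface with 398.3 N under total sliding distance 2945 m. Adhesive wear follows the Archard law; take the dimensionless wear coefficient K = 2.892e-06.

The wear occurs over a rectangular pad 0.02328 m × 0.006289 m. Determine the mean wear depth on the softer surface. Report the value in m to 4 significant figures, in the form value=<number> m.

value=2.324e-06 m

Quoted intermediates are rounded, and all arithmetic runs at full float precision, and one final rounding: 4 significant figures.
Hardness H = 9.971 GPa = 9.971e+09 Pa.
Contact area A = 0.02328 m × 0.006289 m = 1.464e-04 m².
In SI base units: W = 398.3 N, H = 9.971e+09 Pa, K = 2.892e-06.
Wear volume V = K·W·L/H = 2.892e-06 · 398.3 · 2945 / 9.971e+09 = 3.402e-10 m³.
Depth of wear h = V/A = 3.402e-10 / 1.464e-04 = 2.324e-06 m.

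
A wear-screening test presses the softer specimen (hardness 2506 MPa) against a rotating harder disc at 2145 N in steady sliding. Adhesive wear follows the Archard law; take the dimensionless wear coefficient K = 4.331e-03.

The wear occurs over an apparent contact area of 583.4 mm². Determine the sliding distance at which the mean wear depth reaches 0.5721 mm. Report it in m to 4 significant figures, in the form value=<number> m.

value=90.03 m

Intermediates are printed rounded. All working math carries full precision. Rounded once at the end, at four significant digits.
Convert: Hardness H = 2506 MPa = 2.506e+09 Pa.
Convert: Contact area A = 583.4 mm² = 5.834e-04 m².
Convert: Depth limit h_lim = 0.5721 mm = 5.721e-04 m.
In SI base units, W = 2145 N, H = 2.506e+09 Pa, K = 4.331e-03.
Volume at the limit: V_lim = h_lim·A = 5.721e-04 · 5.834e-04 = 3.338e-07 m³.
Inverting, life L = V_lim·H/(K·W) = 3.338e-07 · 2.506e+09 / (4.331e-03 · 2145) = 90.03 m.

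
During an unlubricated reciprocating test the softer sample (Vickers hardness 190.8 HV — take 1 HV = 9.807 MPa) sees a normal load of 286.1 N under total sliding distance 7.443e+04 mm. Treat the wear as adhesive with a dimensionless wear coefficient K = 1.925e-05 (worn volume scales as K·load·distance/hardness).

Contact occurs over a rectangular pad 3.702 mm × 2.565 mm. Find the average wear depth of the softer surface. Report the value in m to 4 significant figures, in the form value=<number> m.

Intermediates appear rounded — all arithmetic keeps full precision, and rounded once at the end: 4 significant figures.
Total distance L = 7.443e+04 mm = 74.43 m.
Hardness H = 190.8 HV × 9.807 MPa/HV = 1871 MPa = 1.871e+09 Pa.
Pad sides 3.702 mm × 2.565 mm = 0.003702 m × 0.002565 m. Contact area A = 0.003702 m × 0.002565 m = 9.496e-06 m².
As SI base values: W = 286.1 N, H = 1.871e+09 Pa, K = 1.925e-05.
Apply Archard: V = K·W·L/H = 1.925e-05 · 286.1 · 74.43 / 1.871e+09 = 2.191e-10 m³.
Wear depth h = V/A = 2.191e-10 / 9.496e-06 = 2.307e-05 m.

value=2.307e-05 m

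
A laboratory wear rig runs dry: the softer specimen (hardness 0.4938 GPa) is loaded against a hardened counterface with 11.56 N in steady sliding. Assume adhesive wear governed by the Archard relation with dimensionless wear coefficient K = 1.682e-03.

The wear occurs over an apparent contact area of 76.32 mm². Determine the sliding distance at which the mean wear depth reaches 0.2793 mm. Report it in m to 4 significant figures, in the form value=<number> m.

value=541.3 m

Each operation runs at full float precision; printed values are rounded; rounded just once to 4 significant figures.
Hardness H = 0.4938 GPa = 4.938e+08 Pa.
Contact area A = 76.32 mm² = 7.632e-05 m².
Depth limit h_lim = 0.2793 mm = 2.793e-04 m.
Restated in SI base units: W = 11.56 N, H = 4.938e+08 Pa, K = 1.682e-03.
Permissible volume V_lim = h_lim·A = 2.793e-04 · 7.632e-05 = 2.132e-08 m³.
Sliding life L = V_lim·H/(K·W) = 2.132e-08 · 4.938e+08 / (1.682e-03 · 11.56) = 541.3 m.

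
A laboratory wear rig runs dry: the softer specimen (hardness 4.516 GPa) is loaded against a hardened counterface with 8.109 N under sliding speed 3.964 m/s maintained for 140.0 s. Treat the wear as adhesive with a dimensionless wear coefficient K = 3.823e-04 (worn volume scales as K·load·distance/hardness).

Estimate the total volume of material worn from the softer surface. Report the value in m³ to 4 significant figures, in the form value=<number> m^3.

value=3.810e-10 m^3

The computation keeps full precision — intermediate values are printed rounded, and one last rounding to four significant figures.
Total distance L = v·t = 3.964 m/s × 140.0 s = 555.0 m.
Hardness H = 4.516 GPa = 4.516e+09 Pa.
Working in SI base units: W = 8.109 N, H = 4.516e+09 Pa, K = 3.823e-04.
Wear volume V = K·W·L/H = 3.823e-04 · 8.109 · 555.0 / 4.516e+09 = 3.810e-10 m³.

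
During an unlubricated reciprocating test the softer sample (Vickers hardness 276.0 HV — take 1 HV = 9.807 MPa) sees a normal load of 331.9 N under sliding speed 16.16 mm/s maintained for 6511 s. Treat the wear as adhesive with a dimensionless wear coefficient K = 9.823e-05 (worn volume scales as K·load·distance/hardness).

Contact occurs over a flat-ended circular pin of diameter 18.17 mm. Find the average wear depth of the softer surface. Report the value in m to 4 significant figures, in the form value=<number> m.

The computation carries exact precision. Printed values are rounded — a lone final rounding: four significant figures.
Convert: Sliding speed v = 16.16 mm/s = 0.01616 m/s. Distance L = v·t = 0.01616 m/s × 6511 s = 105.2 m.
Convert: Hardness H = 276.0 HV × 9.807 MPa/HV = 2707 MPa = 2.707e+09 Pa.
Convert: Pin diameter d = 18.17 mm = 0.01817 m. Contact area A = π·d²/4 = π·(0.01817 m)²/4 = 2.593e-04 m².
SI base units throughout: W = 331.9 N, H = 2.707e+09 Pa, K = 9.823e-05.
Wear volume V = K·W·L/H = 9.823e-05 · 331.9 · 105.2 / 2.707e+09 = 1.267e-09 m³.
Depth of wear h = V/A = 1.267e-09 / 2.593e-04 = 4.888e-06 m.

value=4.888e-06 m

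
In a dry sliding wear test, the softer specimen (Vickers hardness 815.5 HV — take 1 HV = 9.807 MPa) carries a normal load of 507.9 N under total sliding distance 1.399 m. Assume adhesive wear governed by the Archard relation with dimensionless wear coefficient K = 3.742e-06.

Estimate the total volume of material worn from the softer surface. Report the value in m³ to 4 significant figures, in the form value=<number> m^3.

value=3.325e-13 m^3

Each operation carries full precision. Intermediate values are displayed rounded. Rounded once at the end, at 4 significant digits.
Convert: Hardness H = 815.5 HV × 9.807 MPa/HV = 7998 MPa = 7.998e+09 Pa.
Restated in SI base units: W = 507.9 N, H = 7.998e+09 Pa, K = 3.742e-06.
The Archard volume V = K·W·L/H = 3.742e-06 · 507.9 · 1.399 / 7.998e+09 = 3.325e-13 m³.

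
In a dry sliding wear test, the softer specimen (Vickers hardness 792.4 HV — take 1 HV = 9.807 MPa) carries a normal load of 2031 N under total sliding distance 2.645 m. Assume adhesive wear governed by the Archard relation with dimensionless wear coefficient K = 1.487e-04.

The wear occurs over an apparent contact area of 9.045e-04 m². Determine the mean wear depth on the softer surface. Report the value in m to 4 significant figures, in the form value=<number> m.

All working math keeps full precision; intermediates are printed rounded, and a lone final rounding to four significant digits.
Hardness H = 792.4 HV × 9.807 MPa/HV = 7771 MPa = 7.771e+09 Pa.
In SI base units: W = 2031 N, H = 7.771e+09 Pa, K = 1.487e-04.
Apply Archard: V = K·W·L/H = 1.487e-04 · 2031 · 2.645 / 7.771e+09 = 1.028e-10 m³.
Depth of wear h = V/A = 1.028e-10 / 9.045e-04 = 1.136e-07 m.

value=1.136e-07 m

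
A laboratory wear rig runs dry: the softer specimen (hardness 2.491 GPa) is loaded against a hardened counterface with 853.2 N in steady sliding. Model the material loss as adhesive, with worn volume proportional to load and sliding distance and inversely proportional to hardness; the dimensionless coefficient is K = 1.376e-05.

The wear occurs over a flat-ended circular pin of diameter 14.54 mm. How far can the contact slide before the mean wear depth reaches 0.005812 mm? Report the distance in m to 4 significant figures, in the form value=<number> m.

The intermediates are shown rounded — each operation carries exact precision, and one last rounding: four significant digits.
Hardness H = 2.491 GPa = 2.491e+09 Pa.
Pin diameter d = 14.54 mm = 0.01454 m. Contact area A = π·d²/4 = π·(0.01454 m)²/4 = 1.660e-04 m².
Depth limit h_lim = 0.005812 mm = 5.812e-06 m.
Restated in SI base units: W = 853.2 N, H = 2.491e+09 Pa, K = 1.376e-05.
Allowed volume V_lim = h_lim·A = 5.812e-06 · 1.660e-04 = 9.650e-10 m³.
Sliding life L = V_lim·H/(K·W) = 9.650e-10 · 2.491e+09 / (1.376e-05 · 853.2) = 204.8 m.

value=204.8 m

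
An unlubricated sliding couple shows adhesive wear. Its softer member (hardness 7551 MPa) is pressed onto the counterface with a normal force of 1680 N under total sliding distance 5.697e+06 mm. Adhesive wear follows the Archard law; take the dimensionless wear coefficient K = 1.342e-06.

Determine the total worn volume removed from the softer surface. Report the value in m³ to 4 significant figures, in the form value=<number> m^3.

Quoted intermediates are rounded. Every step runs at exact precision; rounded once at the end to 4 significant digits.
Convert: Distance L = 5.697e+06 mm = 5697 m.
Convert: Hardness H = 7551 MPa = 7.551e+09 Pa.
Expressed in SI base units: W = 1680 N, H = 7.551e+09 Pa, K = 1.342e-06.
Archard relation: V = K·W·L/H = 1.342e-06 · 1680 · 5697 / 7.551e+09 = 1.701e-09 m³.

value=1.701e-09 m^3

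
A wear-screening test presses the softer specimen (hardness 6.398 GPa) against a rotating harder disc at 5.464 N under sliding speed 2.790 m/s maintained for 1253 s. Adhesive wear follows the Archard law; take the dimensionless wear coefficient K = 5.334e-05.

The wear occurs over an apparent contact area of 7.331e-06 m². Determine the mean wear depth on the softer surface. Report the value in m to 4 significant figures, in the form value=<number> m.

value=2.172e-05 m

Every step runs at exact precision — shown intermediates are rounded — rounded just once: four significant digits.
Convert: The distance L = v·t = 2.790 m/s × 1253 s = 3496 m.
Convert: Hardness H = 6.398 GPa = 6.398e+09 Pa.
In SI base units, W = 5.464 N, H = 6.398e+09 Pa, K = 5.334e-05.
Apply Archard: V = K·W·L/H = 5.334e-05 · 5.464 · 3496 / 6.398e+09 = 1.592e-10 m³.
Average depth h = V/A = 1.592e-10 / 7.331e-06 = 2.172e-05 m.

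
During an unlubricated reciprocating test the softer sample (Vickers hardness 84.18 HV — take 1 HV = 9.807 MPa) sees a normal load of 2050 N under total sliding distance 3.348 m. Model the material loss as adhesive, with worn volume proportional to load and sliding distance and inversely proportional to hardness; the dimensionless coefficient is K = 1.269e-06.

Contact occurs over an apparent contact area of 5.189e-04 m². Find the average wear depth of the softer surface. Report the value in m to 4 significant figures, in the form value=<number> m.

The computation carries full float precision, and displayed values are rounded; rounded just once: four significant digits.
Hardness H = 84.18 HV × 9.807 MPa/HV = 825.6 MPa = 8.256e+08 Pa.
Collected in SI base units: W = 2050 N, H = 8.256e+08 Pa, K = 1.269e-06.
By Archard's law, V = K·W·L/H = 1.269e-06 · 2050 · 3.348 / 8.256e+08 = 1.055e-11 m³.
Wear depth h = V/A = 1.055e-11 / 5.189e-04 = 2.033e-08 m.

value=2.033e-08 m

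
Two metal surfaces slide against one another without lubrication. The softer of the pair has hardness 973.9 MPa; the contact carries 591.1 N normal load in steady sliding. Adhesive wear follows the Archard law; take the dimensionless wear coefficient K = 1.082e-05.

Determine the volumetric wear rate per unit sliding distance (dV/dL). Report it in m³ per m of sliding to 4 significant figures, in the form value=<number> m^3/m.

value=6.567e-12 m^3/m

The intermediates appear rounded; all working math runs at full float precision; a lone final rounding, at 4 significant figures.
Hardness H = 973.9 MPa = 9.739e+08 Pa.
In SI base units: W = 591.1 N, H = 9.739e+08 Pa, K = 1.082e-05.
The wear rate dV/dL = K·W/H (independent of L): 1.082e-05 · 591.1 / 9.739e+08 = 6.567e-12 m³/m.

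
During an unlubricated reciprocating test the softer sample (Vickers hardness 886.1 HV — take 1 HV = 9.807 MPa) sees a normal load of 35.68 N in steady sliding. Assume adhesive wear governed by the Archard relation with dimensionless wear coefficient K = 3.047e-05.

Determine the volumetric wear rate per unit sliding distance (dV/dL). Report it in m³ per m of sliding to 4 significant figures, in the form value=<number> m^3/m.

The intermediates are printed rounded; every step holds exact precision, and a single final rounding, at four significant figures.
Convert: Hardness H = 886.1 HV × 9.807 MPa/HV = 8690 MPa = 8.690e+09 Pa.
In SI base units: W = 35.68 N, H = 8.690e+09 Pa, K = 3.047e-05.
Wear rate dV/dL = K·W/H (no L dependence): 3.047e-05 · 35.68 / 8.690e+09 = 1.251e-13 m³/m.

value=1.251e-13 m^3/m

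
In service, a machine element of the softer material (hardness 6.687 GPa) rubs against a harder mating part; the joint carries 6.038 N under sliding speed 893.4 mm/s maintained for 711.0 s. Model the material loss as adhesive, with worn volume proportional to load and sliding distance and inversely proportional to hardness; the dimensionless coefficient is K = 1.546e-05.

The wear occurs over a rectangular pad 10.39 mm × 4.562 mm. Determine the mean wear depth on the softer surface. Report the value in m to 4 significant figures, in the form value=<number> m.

The algebra maintains full float precision; displayed values are rounded, and one final rounding to 4 significant digits.
Sliding speed v = 893.4 mm/s = 0.8934 m/s. The distance L = v·t = 0.8934 m/s × 711.0 s = 635.2 m.
Hardness H = 6.687 GPa = 6.687e+09 Pa.
Pad sides 10.39 mm × 4.562 mm = 0.01039 m × 0.004562 m. Contact area A = 0.01039 m × 0.004562 m = 4.740e-05 m².
Restated in SI base units: W = 6.038 N, H = 6.687e+09 Pa, K = 1.546e-05.
Apply Archard: V = K·W·L/H = 1.546e-05 · 6.038 · 635.2 / 6.687e+09 = 8.867e-12 m³.
Mean wear depth h = V/A = 8.867e-12 / 4.740e-05 = 1.871e-07 m.

value=1.871e-07 m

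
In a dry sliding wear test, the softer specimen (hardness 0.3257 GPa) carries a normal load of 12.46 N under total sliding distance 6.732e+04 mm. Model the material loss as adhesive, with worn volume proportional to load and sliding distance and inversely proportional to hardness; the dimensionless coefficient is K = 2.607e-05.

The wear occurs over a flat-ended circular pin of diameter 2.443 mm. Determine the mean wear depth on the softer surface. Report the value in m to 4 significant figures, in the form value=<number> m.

value=1.432e-05 m

The algebra holds full precision — the intermediates are printed rounded, and one final rounding: four significant figures.
The distance L = 6.732e+04 mm = 67.32 m.
Hardness H = 0.3257 GPa = 3.257e+08 Pa.
Pin diameter d = 2.443 mm = 0.002443 m. Contact area A = π·d²/4 = π·(0.002443 m)²/4 = 4.687e-06 m².
Expressed in SI base units: W = 12.46 N, H = 3.257e+08 Pa, K = 2.607e-05.
The Archard volume V = K·W·L/H = 2.607e-05 · 12.46 · 67.32 / 3.257e+08 = 6.714e-11 m³.
Depth h = V/A = 6.714e-11 / 4.687e-06 = 1.432e-05 m.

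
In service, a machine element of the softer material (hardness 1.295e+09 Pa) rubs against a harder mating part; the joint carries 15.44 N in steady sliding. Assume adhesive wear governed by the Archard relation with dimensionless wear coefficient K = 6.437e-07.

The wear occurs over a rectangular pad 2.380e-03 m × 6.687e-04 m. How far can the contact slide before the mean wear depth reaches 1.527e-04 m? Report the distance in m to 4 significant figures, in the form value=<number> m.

Each operation maintains full float precision — the intermediates appear rounded — a single final rounding: four significant digits.
Contact area A = 2.380e-03 m × 6.687e-04 m = 1.592e-06 m².
Restated in SI base units: W = 15.44 N, H = 1.295e+09 Pa, K = 6.437e-07.
Limit volume V_lim = h_lim·A = 1.527e-04 · 1.592e-06 = 2.430e-10 m³.
So the life L = V_lim·H/(K·W) = 2.430e-10 · 1.295e+09 / (6.437e-07 · 15.44) = 3.167e+04 m.

value=3.167e+04 m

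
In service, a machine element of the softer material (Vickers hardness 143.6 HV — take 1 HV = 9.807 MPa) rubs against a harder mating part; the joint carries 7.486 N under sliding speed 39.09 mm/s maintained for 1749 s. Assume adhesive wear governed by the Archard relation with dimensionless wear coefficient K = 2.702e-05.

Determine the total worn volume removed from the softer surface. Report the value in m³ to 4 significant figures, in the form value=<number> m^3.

value=9.820e-12 m^3

The intermediates are printed rounded, and the algebra carries full precision; rounded once at the end: 4 significant digits.
Sliding speed v = 39.09 mm/s = 0.03909 m/s. The distance L = v·t = 0.03909 m/s × 1749 s = 68.37 m.
Hardness H = 143.6 HV × 9.807 MPa/HV = 1408 MPa = 1.408e+09 Pa.
Expressed in SI base units: W = 7.486 N, H = 1.408e+09 Pa, K = 2.702e-05.
Worn volume V = K·W·L/H = 2.702e-05 · 7.486 · 68.37 / 1.408e+09 = 9.820e-12 m³.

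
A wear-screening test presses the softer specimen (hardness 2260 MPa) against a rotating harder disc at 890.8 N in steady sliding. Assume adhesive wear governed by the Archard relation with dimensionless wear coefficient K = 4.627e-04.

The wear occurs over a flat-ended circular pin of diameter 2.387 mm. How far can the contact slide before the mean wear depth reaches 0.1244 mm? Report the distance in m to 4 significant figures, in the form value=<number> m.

value=3.052 m

All working math holds full precision. Intermediate values are shown rounded — one final rounding: four significant figures.
Hardness H = 2260 MPa = 2.260e+09 Pa.
Pin diameter d = 2.387 mm = 0.002387 m. Contact area A = π·d²/4 = π·(0.002387 m)²/4 = 4.475e-06 m².
Depth limit h_lim = 0.1244 mm = 1.244e-04 m.
As SI base values: W = 890.8 N, H = 2.260e+09 Pa, K = 4.627e-04.
Permissible volume V_lim = h_lim·A = 1.244e-04 · 4.475e-06 = 5.567e-10 m³.
Thus life L = V_lim·H/(K·W) = 5.567e-10 · 2.260e+09 / (4.627e-04 · 890.8) = 3.052 m.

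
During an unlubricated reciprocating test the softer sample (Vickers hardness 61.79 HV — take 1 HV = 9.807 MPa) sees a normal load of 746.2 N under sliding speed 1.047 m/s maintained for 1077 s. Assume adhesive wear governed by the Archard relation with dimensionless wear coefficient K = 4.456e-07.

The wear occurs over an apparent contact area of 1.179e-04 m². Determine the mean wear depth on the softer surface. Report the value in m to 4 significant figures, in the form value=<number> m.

value=5.248e-06 m

Every step maintains full precision, and the intermediates are printed rounded, and a single final rounding: 4 significant figures.
Distance covered L = v·t = 1.047 m/s × 1077 s = 1128 m.
Hardness H = 61.79 HV × 9.807 MPa/HV = 606.0 MPa = 6.060e+08 Pa.
In SI base units: W = 746.2 N, H = 6.060e+08 Pa, K = 4.456e-07.
Archard relation: V = K·W·L/H = 4.456e-07 · 746.2 · 1128 / 6.060e+08 = 6.187e-10 m³.
Depth h = V/A = 6.187e-10 / 1.179e-04 = 5.248e-06 m.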